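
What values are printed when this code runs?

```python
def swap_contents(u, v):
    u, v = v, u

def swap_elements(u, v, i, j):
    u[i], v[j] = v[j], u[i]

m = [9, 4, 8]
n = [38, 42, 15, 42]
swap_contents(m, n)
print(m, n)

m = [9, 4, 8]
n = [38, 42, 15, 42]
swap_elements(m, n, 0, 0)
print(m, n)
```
[9, 4, 8] [38, 42, 15, 42]
[38, 4, 8] [9, 42, 15, 42]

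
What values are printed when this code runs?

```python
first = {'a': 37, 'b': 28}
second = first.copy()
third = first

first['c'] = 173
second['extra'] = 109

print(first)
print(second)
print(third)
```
{'a': 37, 'b': 28, 'c': 173}
{'a': 37, 'b': 28, 'extra': 109}
{'a': 37, 'b': 28, 'c': 173}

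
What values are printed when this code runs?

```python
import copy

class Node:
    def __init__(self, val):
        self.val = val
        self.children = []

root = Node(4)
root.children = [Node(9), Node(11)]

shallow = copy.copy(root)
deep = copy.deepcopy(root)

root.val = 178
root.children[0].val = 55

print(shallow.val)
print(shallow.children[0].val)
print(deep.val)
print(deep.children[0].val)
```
4
55
4
9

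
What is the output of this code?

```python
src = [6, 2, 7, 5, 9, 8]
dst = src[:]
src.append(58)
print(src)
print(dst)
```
[6, 2, 7, 5, 9, 8, 58]
[6, 2, 7, 5, 9, 8]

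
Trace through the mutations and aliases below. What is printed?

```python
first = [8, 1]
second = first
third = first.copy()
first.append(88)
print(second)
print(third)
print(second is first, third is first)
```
[8, 1, 88]
[8, 1]
True False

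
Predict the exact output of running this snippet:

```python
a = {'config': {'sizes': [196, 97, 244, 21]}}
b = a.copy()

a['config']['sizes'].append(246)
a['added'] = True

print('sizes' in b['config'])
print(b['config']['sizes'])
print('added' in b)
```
True
[196, 97, 244, 21, 246]
False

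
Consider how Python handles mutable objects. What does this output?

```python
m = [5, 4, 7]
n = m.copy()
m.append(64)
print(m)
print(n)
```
[5, 4, 7, 64]
[5, 4, 7]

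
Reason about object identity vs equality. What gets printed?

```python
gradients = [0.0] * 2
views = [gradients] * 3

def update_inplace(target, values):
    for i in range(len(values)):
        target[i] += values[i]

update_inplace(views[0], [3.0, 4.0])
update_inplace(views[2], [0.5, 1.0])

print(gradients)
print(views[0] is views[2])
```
[3.5, 5.0]
True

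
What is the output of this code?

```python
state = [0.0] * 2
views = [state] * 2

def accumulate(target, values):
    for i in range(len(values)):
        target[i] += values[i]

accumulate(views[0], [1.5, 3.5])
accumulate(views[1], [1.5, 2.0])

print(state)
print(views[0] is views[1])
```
[3.0, 5.5]
True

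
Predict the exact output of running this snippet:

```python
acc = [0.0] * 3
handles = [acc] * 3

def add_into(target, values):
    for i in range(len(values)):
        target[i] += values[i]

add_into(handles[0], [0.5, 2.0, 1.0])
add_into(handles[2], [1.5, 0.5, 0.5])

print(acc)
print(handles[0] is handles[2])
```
[2.0, 2.5, 1.5]
True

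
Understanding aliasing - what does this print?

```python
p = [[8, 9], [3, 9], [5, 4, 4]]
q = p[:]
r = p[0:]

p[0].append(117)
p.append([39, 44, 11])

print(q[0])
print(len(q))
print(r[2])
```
[8, 9, 117]
3
[5, 4, 4]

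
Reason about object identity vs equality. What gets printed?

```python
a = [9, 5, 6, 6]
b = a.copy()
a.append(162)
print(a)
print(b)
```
[9, 5, 6, 6, 162]
[9, 5, 6, 6]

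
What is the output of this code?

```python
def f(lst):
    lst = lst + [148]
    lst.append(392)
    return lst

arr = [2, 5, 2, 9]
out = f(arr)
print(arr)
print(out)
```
[2, 5, 2, 9]
[2, 5, 2, 9, 148, 392]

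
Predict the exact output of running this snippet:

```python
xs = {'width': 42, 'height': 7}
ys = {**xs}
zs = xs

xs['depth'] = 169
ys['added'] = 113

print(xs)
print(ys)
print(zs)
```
{'width': 42, 'height': 7, 'depth': 169}
{'width': 42, 'height': 7, 'added': 113}
{'width': 42, 'height': 7, 'depth': 169}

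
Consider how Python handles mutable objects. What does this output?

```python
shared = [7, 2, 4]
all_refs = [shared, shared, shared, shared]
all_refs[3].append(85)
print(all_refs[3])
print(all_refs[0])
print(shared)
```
[7, 2, 4, 85]
[7, 2, 4, 85]
[7, 2, 4, 85]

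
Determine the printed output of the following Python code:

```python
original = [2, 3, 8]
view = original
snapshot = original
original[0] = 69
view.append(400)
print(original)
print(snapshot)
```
[69, 3, 8, 400]
[69, 3, 8, 400]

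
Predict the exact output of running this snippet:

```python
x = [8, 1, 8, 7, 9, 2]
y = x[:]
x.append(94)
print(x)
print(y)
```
[8, 1, 8, 7, 9, 2, 94]
[8, 1, 8, 7, 9, 2]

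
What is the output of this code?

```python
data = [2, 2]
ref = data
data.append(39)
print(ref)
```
[2, 2, 39]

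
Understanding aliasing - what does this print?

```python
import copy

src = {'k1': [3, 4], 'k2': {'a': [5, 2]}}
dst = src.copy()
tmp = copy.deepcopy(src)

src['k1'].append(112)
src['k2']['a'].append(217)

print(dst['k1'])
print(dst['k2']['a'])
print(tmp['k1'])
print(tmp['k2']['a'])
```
[3, 4, 112]
[5, 2, 217]
[3, 4]
[5, 2]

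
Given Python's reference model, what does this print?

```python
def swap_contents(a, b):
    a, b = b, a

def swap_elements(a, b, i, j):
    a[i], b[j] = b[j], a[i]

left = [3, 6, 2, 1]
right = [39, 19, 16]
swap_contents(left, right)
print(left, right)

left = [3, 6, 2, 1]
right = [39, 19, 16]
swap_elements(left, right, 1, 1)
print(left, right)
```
[3, 6, 2, 1] [39, 19, 16]
[3, 19, 2, 1] [39, 6, 16]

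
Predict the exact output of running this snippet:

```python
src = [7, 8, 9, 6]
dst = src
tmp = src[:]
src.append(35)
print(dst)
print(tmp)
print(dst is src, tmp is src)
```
[7, 8, 9, 6, 35]
[7, 8, 9, 6]
True False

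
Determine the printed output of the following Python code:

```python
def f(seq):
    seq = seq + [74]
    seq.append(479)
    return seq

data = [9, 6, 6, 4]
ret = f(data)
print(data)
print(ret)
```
[9, 6, 6, 4]
[9, 6, 6, 4, 74, 479]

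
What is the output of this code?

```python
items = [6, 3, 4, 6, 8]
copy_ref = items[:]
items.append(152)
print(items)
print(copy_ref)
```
[6, 3, 4, 6, 8, 152]
[6, 3, 4, 6, 8]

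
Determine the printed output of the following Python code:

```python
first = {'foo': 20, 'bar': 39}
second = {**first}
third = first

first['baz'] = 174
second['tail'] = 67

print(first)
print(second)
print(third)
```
{'foo': 20, 'bar': 39, 'baz': 174}
{'foo': 20, 'bar': 39, 'tail': 67}
{'foo': 20, 'bar': 39, 'baz': 174}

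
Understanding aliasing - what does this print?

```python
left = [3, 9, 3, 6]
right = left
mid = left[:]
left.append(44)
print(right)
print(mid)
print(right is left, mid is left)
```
[3, 9, 3, 6, 44]
[3, 9, 3, 6]
True False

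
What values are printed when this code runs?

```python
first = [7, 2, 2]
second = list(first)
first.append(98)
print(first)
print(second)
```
[7, 2, 2, 98]
[7, 2, 2]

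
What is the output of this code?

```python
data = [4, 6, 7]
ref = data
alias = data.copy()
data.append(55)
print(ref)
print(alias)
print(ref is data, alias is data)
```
[4, 6, 7, 55]
[4, 6, 7]
True False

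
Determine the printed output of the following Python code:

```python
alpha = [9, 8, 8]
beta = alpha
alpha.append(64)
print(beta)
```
[9, 8, 8, 64]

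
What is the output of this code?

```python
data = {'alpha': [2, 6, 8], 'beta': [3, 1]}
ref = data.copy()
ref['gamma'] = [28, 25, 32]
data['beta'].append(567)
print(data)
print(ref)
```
{'alpha': [2, 6, 8], 'beta': [3, 1, 567]}
{'alpha': [2, 6, 8], 'beta': [3, 1, 567], 'gamma': [28, 25, 32]}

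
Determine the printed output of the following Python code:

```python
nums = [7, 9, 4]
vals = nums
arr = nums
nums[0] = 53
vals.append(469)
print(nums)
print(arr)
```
[53, 9, 4, 469]
[53, 9, 4, 469]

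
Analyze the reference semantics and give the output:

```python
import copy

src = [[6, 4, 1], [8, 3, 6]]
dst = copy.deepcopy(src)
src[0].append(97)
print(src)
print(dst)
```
[[6, 4, 1, 97], [8, 3, 6]]
[[6, 4, 1], [8, 3, 6]]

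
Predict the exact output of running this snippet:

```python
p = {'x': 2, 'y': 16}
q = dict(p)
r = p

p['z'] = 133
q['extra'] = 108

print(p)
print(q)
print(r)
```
{'x': 2, 'y': 16, 'z': 133}
{'x': 2, 'y': 16, 'extra': 108}
{'x': 2, 'y': 16, 'z': 133}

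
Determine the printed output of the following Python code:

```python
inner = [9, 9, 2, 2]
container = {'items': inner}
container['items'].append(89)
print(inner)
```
[9, 9, 2, 2, 89]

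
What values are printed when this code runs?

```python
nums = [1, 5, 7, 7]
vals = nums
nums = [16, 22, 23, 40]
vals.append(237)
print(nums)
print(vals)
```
[16, 22, 23, 40]
[1, 5, 7, 7, 237]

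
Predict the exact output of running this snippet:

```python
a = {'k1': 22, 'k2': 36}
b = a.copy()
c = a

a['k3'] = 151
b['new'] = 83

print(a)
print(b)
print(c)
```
{'k1': 22, 'k2': 36, 'k3': 151}
{'k1': 22, 'k2': 36, 'new': 83}
{'k1': 22, 'k2': 36, 'k3': 151}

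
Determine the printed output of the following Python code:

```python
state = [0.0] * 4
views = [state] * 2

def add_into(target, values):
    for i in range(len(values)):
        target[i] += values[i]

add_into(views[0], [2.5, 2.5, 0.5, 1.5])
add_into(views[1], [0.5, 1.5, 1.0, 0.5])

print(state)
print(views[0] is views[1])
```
[3.0, 4.0, 1.5, 2.0]
True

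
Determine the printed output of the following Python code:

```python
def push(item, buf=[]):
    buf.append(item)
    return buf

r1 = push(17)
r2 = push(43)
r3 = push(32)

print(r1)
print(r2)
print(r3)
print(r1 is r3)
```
[17, 43, 32]
[17, 43, 32]
[17, 43, 32]
True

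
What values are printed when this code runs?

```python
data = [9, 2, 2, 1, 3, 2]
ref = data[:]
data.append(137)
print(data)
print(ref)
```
[9, 2, 2, 1, 3, 2, 137]
[9, 2, 2, 1, 3, 2]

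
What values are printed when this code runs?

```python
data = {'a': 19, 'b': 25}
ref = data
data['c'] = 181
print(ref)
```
{'a': 19, 'b': 25, 'c': 181}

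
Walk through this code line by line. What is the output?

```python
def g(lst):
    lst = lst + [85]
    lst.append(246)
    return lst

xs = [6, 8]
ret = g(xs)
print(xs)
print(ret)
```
[6, 8]
[6, 8, 85, 246]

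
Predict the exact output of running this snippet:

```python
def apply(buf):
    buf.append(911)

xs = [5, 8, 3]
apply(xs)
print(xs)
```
[5, 8, 3, 911]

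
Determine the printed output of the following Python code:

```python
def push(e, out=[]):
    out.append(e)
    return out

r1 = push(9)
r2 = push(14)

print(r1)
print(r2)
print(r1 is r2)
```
[9, 14]
[9, 14]
True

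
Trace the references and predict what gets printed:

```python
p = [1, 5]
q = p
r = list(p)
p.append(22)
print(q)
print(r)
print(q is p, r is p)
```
[1, 5, 22]
[1, 5]
True False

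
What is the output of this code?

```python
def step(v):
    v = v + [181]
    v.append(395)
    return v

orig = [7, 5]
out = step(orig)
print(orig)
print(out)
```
[7, 5]
[7, 5, 181, 395]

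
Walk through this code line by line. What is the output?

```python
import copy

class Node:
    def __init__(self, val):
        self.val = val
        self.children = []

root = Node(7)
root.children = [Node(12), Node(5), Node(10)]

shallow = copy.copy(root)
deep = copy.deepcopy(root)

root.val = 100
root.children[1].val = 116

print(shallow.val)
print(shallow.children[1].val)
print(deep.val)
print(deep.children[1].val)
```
7
116
7
5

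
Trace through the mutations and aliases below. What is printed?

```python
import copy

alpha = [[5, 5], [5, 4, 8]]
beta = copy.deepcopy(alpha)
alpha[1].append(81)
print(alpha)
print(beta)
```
[[5, 5], [5, 4, 8, 81]]
[[5, 5], [5, 4, 8]]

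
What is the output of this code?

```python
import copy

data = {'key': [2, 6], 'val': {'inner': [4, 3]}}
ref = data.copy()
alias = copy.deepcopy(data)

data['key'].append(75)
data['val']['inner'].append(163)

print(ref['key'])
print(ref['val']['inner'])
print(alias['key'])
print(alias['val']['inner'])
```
[2, 6, 75]
[4, 3, 163]
[2, 6]
[4, 3]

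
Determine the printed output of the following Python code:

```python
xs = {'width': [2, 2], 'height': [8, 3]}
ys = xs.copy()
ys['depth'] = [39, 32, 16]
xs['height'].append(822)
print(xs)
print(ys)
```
{'width': [2, 2], 'height': [8, 3, 822]}
{'width': [2, 2], 'height': [8, 3, 822], 'depth': [39, 32, 16]}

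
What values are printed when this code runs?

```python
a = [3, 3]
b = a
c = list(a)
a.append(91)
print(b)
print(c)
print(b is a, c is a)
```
[3, 3, 91]
[3, 3]
True False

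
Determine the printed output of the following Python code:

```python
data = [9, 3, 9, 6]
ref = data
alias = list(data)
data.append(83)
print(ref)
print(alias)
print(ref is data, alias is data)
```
[9, 3, 9, 6, 83]
[9, 3, 9, 6]
True False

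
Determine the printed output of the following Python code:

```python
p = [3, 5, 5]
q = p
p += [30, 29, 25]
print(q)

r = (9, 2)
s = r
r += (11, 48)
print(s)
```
[3, 5, 5, 30, 29, 25]
(9, 2)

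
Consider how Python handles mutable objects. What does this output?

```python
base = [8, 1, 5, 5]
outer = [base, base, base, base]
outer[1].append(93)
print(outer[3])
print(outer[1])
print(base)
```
[8, 1, 5, 5, 93]
[8, 1, 5, 5, 93]
[8, 1, 5, 5, 93]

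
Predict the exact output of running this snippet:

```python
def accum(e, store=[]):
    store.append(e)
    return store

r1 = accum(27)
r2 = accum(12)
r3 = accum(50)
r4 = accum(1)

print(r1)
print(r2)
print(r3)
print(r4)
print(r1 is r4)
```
[27, 12, 50, 1]
[27, 12, 50, 1]
[27, 12, 50, 1]
[27, 12, 50, 1]
True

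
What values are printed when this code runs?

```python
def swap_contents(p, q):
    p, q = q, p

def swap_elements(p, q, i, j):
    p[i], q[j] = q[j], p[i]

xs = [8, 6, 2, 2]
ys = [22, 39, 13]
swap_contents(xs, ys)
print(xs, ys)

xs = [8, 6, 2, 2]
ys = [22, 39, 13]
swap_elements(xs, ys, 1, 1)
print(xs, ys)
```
[8, 6, 2, 2] [22, 39, 13]
[8, 39, 2, 2] [22, 6, 13]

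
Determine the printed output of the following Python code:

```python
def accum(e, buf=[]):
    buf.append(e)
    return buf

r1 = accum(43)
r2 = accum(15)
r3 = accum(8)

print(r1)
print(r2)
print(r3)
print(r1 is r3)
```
[43, 15, 8]
[43, 15, 8]
[43, 15, 8]
True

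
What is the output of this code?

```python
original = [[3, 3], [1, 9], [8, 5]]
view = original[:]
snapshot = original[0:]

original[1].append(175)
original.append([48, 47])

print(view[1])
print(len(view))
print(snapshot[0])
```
[1, 9, 175]
3
[3, 3]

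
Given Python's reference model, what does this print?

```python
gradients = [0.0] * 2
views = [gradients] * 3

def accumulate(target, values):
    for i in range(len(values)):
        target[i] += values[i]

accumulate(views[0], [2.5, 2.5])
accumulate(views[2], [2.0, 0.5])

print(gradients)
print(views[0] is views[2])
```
[4.5, 3.0]
True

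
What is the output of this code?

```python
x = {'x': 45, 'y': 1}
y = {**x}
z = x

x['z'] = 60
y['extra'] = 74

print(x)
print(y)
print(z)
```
{'x': 45, 'y': 1, 'z': 60}
{'x': 45, 'y': 1, 'extra': 74}
{'x': 45, 'y': 1, 'z': 60}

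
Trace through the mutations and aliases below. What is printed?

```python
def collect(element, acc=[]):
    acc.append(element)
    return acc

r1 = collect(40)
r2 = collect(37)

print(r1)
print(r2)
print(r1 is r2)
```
[40, 37]
[40, 37]
True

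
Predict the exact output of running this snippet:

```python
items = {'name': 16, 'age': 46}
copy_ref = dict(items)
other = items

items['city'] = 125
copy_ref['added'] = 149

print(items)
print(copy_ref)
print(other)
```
{'name': 16, 'age': 46, 'city': 125}
{'name': 16, 'age': 46, 'added': 149}
{'name': 16, 'age': 46, 'city': 125}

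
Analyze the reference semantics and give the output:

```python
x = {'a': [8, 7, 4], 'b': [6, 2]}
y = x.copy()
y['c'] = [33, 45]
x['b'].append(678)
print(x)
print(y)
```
{'a': [8, 7, 4], 'b': [6, 2, 678]}
{'a': [8, 7, 4], 'b': [6, 2, 678], 'c': [33, 45]}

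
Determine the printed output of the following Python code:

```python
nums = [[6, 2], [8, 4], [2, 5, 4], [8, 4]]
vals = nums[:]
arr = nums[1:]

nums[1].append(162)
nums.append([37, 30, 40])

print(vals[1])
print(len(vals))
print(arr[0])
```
[8, 4, 162]
4
[8, 4, 162]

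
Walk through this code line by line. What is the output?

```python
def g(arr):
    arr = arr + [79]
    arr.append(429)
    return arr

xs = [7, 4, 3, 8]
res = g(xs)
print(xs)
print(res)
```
[7, 4, 3, 8]
[7, 4, 3, 8, 79, 429]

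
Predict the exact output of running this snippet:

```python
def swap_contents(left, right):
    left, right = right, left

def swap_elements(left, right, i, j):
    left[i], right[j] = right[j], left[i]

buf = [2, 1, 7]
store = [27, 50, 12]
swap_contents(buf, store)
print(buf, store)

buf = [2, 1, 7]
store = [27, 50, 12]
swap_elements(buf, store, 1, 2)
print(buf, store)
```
[2, 1, 7] [27, 50, 12]
[2, 12, 7] [27, 50, 1]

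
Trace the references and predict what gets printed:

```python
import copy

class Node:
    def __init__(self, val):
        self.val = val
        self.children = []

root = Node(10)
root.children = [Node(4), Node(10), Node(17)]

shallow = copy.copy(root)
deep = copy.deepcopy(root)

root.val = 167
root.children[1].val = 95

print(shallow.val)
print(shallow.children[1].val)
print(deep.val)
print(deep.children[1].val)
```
10
95
10
10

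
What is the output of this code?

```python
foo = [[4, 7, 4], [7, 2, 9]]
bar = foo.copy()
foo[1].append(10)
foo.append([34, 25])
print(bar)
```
[[4, 7, 4], [7, 2, 9, 10]]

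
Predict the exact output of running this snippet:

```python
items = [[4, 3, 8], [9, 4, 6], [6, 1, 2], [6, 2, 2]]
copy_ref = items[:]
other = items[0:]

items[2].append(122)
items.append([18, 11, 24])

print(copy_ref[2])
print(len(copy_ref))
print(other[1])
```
[6, 1, 2, 122]
4
[9, 4, 6]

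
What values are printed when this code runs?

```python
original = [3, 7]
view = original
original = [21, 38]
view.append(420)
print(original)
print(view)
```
[21, 38]
[3, 7, 420]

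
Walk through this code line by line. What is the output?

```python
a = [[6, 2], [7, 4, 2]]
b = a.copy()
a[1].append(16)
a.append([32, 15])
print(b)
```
[[6, 2], [7, 4, 2, 16]]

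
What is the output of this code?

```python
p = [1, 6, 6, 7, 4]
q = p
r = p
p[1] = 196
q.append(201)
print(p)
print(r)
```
[1, 196, 6, 7, 4, 201]
[1, 196, 6, 7, 4, 201]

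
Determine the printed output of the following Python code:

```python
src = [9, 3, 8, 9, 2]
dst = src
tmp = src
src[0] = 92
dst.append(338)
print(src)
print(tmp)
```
[92, 3, 8, 9, 2, 338]
[92, 3, 8, 9, 2, 338]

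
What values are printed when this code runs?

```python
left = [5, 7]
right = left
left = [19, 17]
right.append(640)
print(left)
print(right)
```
[19, 17]
[5, 7, 640]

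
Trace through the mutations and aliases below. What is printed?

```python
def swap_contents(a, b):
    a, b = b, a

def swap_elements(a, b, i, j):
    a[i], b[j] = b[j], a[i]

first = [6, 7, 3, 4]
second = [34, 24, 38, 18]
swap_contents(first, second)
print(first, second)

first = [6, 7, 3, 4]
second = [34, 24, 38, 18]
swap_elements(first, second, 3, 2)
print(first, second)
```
[6, 7, 3, 4] [34, 24, 38, 18]
[6, 7, 3, 38] [34, 24, 4, 18]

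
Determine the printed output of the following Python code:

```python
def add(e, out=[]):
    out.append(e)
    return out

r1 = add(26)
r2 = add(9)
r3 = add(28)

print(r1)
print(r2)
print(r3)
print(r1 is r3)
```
[26, 9, 28]
[26, 9, 28]
[26, 9, 28]
True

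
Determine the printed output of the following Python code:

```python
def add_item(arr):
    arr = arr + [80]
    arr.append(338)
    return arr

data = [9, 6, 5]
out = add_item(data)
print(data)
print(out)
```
[9, 6, 5]
[9, 6, 5, 80, 338]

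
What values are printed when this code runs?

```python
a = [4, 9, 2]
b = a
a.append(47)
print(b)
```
[4, 9, 2, 47]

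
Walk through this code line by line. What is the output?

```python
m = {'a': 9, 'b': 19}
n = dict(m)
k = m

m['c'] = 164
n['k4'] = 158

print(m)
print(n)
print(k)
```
{'a': 9, 'b': 19, 'c': 164}
{'a': 9, 'b': 19, 'k4': 158}
{'a': 9, 'b': 19, 'c': 164}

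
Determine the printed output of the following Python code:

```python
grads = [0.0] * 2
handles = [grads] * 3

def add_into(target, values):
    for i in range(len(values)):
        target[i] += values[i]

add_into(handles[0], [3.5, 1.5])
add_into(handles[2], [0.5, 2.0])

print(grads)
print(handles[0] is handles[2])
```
[4.0, 3.5]
True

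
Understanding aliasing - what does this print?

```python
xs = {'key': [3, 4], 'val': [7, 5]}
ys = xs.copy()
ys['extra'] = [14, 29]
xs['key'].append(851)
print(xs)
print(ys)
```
{'key': [3, 4, 851], 'val': [7, 5]}
{'key': [3, 4, 851], 'val': [7, 5], 'extra': [14, 29]}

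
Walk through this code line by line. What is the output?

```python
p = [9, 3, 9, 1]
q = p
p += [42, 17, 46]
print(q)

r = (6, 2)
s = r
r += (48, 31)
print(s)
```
[9, 3, 9, 1, 42, 17, 46]
(6, 2)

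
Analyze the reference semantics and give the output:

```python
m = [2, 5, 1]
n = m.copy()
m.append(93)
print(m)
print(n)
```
[2, 5, 1, 93]
[2, 5, 1]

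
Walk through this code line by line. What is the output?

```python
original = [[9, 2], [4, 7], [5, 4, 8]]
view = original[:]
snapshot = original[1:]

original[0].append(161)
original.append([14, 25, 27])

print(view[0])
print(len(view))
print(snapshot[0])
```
[9, 2, 161]
3
[4, 7]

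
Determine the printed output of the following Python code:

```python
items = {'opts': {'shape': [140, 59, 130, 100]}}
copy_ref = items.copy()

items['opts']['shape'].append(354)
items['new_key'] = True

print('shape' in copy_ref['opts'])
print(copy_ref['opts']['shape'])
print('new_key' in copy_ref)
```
True
[140, 59, 130, 100, 354]
False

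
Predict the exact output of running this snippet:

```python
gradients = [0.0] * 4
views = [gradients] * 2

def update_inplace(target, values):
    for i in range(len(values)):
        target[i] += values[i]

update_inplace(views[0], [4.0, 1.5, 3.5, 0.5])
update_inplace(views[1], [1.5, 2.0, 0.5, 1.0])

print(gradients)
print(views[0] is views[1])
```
[5.5, 3.5, 4.0, 1.5]
True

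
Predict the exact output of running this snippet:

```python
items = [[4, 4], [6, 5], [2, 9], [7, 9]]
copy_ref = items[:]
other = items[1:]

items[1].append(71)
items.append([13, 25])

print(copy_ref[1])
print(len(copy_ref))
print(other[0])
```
[6, 5, 71]
4
[6, 5, 71]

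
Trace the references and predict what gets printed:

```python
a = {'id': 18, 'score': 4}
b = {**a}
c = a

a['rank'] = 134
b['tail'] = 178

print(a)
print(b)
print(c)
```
{'id': 18, 'score': 4, 'rank': 134}
{'id': 18, 'score': 4, 'tail': 178}
{'id': 18, 'score': 4, 'rank': 134}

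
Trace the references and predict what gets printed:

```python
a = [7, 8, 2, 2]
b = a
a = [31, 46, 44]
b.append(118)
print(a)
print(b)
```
[31, 46, 44]
[7, 8, 2, 2, 118]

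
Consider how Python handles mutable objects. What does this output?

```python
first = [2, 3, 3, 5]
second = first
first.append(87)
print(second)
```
[2, 3, 3, 5, 87]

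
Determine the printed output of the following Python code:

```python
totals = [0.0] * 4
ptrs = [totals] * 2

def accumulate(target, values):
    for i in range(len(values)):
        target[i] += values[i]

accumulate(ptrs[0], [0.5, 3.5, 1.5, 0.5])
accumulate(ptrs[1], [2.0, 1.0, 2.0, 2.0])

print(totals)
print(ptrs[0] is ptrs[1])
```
[2.5, 4.5, 3.5, 2.5]
True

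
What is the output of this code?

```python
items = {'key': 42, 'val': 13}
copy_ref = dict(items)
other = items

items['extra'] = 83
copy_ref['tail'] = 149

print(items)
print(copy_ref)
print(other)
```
{'key': 42, 'val': 13, 'extra': 83}
{'key': 42, 'val': 13, 'tail': 149}
{'key': 42, 'val': 13, 'extra': 83}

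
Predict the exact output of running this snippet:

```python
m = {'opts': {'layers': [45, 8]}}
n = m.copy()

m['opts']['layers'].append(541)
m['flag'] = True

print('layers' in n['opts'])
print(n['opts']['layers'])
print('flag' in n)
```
True
[45, 8, 541]
False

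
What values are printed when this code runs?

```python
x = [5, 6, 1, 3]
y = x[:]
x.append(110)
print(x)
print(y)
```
[5, 6, 1, 3, 110]
[5, 6, 1, 3]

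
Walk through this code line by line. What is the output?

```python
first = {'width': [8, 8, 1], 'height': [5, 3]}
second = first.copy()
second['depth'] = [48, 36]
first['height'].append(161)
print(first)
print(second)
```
{'width': [8, 8, 1], 'height': [5, 3, 161]}
{'width': [8, 8, 1], 'height': [5, 3, 161], 'depth': [48, 36]}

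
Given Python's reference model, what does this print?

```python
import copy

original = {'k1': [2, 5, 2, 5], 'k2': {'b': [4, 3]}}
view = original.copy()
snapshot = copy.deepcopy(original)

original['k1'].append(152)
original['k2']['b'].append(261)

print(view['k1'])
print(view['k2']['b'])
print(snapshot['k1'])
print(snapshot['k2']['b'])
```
[2, 5, 2, 5, 152]
[4, 3, 261]
[2, 5, 2, 5]
[4, 3]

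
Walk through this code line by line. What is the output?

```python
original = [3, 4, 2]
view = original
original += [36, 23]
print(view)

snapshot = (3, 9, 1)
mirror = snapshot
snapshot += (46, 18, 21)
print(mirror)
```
[3, 4, 2, 36, 23]
(3, 9, 1)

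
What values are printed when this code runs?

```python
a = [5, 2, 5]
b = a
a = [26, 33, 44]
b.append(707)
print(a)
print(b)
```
[26, 33, 44]
[5, 2, 5, 707]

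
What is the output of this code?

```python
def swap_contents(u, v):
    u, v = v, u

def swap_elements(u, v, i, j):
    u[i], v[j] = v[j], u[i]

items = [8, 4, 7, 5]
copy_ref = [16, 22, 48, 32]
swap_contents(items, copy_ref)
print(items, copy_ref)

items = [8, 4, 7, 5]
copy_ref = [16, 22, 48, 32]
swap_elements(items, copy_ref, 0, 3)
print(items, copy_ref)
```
[8, 4, 7, 5] [16, 22, 48, 32]
[32, 4, 7, 5] [16, 22, 48, 8]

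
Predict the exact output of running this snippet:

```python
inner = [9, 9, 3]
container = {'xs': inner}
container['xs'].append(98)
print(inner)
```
[9, 9, 3, 98]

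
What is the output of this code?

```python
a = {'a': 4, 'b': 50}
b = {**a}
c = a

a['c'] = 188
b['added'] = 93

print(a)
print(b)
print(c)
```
{'a': 4, 'b': 50, 'c': 188}
{'a': 4, 'b': 50, 'added': 93}
{'a': 4, 'b': 50, 'c': 188}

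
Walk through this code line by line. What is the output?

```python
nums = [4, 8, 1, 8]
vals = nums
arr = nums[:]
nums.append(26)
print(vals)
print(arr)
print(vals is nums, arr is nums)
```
[4, 8, 1, 8, 26]
[4, 8, 1, 8]
True False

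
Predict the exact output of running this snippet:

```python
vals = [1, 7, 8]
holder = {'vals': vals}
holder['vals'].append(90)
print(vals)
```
[1, 7, 8, 90]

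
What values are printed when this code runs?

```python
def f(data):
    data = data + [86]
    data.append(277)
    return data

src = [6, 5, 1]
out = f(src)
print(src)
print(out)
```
[6, 5, 1]
[6, 5, 1, 86, 277]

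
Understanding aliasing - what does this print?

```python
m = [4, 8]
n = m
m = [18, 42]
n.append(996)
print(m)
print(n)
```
[18, 42]
[4, 8, 996]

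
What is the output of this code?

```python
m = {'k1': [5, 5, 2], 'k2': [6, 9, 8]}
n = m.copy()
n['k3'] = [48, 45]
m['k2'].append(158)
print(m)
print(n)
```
{'k1': [5, 5, 2], 'k2': [6, 9, 8, 158]}
{'k1': [5, 5, 2], 'k2': [6, 9, 8, 158], 'k3': [48, 45]}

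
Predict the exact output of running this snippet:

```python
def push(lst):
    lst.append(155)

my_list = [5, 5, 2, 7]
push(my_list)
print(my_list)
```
[5, 5, 2, 7, 155]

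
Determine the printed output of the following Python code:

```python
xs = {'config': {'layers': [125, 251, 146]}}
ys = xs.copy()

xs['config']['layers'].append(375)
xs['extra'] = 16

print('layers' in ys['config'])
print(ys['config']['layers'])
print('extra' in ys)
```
True
[125, 251, 146, 375]
False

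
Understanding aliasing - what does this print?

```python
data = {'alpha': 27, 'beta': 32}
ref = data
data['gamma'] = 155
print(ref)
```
{'alpha': 27, 'beta': 32, 'gamma': 155}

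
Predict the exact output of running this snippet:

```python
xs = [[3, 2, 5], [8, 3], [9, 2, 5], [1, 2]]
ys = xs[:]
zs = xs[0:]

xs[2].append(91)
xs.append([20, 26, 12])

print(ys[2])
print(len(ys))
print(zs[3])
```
[9, 2, 5, 91]
4
[1, 2]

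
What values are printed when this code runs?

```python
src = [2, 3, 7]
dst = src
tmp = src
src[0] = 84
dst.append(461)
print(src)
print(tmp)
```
[84, 3, 7, 461]
[84, 3, 7, 461]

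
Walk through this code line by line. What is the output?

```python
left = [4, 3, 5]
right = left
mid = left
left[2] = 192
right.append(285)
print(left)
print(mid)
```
[4, 3, 192, 285]
[4, 3, 192, 285]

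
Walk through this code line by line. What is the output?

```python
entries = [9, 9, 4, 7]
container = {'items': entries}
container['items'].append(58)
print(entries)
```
[9, 9, 4, 7, 58]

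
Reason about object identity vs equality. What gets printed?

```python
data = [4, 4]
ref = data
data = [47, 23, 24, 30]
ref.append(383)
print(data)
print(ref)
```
[47, 23, 24, 30]
[4, 4, 383]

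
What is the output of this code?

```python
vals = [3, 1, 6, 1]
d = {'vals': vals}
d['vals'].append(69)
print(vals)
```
[3, 1, 6, 1, 69]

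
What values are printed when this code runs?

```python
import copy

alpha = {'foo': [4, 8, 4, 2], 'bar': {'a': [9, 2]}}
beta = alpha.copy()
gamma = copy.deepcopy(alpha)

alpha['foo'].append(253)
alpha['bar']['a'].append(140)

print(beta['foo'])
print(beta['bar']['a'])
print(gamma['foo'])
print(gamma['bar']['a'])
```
[4, 8, 4, 2, 253]
[9, 2, 140]
[4, 8, 4, 2]
[9, 2]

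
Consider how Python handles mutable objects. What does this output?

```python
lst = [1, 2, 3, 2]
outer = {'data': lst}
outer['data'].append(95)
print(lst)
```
[1, 2, 3, 2, 95]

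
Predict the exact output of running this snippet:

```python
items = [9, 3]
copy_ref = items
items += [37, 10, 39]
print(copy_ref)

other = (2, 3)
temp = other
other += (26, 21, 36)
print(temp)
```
[9, 3, 37, 10, 39]
(2, 3)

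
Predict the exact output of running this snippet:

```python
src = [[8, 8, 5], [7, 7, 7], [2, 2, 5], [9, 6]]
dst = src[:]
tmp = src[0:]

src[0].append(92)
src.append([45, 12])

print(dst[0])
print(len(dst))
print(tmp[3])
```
[8, 8, 5, 92]
4
[9, 6]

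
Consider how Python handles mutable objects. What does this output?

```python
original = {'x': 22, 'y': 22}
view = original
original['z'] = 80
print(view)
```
{'x': 22, 'y': 22, 'z': 80}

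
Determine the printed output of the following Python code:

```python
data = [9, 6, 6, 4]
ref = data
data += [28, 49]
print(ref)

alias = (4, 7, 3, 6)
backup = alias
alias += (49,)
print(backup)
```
[9, 6, 6, 4, 28, 49]
(4, 7, 3, 6)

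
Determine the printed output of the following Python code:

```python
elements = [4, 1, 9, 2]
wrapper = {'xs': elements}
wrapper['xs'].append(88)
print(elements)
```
[4, 1, 9, 2, 88]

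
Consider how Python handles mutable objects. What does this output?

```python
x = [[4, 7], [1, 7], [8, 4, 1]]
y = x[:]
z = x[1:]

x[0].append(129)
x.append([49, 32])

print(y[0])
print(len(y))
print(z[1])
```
[4, 7, 129]
3
[8, 4, 1]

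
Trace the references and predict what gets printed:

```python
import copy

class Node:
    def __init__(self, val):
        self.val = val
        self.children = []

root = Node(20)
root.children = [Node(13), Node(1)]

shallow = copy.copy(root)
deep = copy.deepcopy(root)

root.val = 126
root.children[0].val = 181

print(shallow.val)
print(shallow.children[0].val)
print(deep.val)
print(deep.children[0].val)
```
20
181
20
13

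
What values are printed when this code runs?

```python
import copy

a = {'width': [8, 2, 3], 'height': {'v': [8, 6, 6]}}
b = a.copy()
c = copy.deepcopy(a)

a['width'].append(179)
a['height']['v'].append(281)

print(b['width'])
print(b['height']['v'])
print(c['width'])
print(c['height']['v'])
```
[8, 2, 3, 179]
[8, 6, 6, 281]
[8, 2, 3]
[8, 6, 6]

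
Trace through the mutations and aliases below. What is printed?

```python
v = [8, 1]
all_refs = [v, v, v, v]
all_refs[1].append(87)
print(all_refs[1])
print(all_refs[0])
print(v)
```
[8, 1, 87]
[8, 1, 87]
[8, 1, 87]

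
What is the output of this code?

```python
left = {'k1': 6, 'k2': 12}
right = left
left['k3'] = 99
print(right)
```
{'k1': 6, 'k2': 12, 'k3': 99}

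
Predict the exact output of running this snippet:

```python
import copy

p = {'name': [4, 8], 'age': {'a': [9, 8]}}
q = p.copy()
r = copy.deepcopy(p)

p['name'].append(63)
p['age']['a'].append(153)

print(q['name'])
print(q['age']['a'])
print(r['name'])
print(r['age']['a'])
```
[4, 8, 63]
[9, 8, 153]
[4, 8]
[9, 8]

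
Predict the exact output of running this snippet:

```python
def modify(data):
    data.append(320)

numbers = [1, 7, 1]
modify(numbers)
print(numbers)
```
[1, 7, 1, 320]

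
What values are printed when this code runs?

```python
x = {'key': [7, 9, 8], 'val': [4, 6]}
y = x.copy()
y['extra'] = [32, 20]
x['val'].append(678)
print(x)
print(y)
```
{'key': [7, 9, 8], 'val': [4, 6, 678]}
{'key': [7, 9, 8], 'val': [4, 6, 678], 'extra': [32, 20]}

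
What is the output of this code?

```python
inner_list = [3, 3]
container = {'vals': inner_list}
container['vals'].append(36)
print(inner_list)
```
[3, 3, 36]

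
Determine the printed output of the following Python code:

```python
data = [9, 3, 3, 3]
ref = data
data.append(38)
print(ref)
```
[9, 3, 3, 3, 38]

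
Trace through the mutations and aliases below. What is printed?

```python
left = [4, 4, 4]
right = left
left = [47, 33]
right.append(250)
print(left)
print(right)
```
[47, 33]
[4, 4, 4, 250]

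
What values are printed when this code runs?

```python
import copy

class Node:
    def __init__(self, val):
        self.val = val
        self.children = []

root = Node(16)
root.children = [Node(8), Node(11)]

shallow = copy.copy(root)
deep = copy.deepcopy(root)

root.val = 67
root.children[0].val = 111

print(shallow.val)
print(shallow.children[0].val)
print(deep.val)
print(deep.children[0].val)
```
16
111
16
8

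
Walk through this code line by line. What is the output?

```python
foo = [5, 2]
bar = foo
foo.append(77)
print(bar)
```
[5, 2, 77]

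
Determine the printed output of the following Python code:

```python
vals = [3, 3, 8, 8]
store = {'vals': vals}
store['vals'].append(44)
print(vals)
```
[3, 3, 8, 8, 44]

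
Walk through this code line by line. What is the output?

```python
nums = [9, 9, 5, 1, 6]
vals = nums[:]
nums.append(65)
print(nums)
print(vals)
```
[9, 9, 5, 1, 6, 65]
[9, 9, 5, 1, 6]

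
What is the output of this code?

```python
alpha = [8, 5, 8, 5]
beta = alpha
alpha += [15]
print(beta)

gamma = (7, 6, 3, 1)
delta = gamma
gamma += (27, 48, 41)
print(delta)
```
[8, 5, 8, 5, 15]
(7, 6, 3, 1)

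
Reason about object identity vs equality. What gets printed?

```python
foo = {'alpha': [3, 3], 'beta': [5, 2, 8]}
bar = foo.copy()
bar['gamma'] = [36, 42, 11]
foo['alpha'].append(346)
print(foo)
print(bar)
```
{'alpha': [3, 3, 346], 'beta': [5, 2, 8]}
{'alpha': [3, 3, 346], 'beta': [5, 2, 8], 'gamma': [36, 42, 11]}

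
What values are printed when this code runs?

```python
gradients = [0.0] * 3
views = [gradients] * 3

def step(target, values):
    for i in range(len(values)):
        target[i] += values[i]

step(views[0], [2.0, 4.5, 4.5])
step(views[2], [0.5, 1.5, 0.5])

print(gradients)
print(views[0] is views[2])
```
[2.5, 6.0, 5.0]
True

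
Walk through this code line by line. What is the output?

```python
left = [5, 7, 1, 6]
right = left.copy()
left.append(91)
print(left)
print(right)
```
[5, 7, 1, 6, 91]
[5, 7, 1, 6]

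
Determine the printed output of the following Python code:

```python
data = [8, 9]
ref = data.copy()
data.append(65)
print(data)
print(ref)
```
[8, 9, 65]
[8, 9]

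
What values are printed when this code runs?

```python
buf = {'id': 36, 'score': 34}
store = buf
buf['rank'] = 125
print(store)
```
{'id': 36, 'score': 34, 'rank': 125}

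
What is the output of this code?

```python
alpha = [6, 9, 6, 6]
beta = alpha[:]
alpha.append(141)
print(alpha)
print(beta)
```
[6, 9, 6, 6, 141]
[6, 9, 6, 6]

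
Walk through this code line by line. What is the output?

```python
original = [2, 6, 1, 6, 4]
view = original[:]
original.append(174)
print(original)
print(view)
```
[2, 6, 1, 6, 4, 174]
[2, 6, 1, 6, 4]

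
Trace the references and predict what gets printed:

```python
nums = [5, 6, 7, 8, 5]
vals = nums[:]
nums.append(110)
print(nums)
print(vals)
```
[5, 6, 7, 8, 5, 110]
[5, 6, 7, 8, 5]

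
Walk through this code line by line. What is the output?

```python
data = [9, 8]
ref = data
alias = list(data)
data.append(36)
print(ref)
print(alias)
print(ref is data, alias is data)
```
[9, 8, 36]
[9, 8]
True False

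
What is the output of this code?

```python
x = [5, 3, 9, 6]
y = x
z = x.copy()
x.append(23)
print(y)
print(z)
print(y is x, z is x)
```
[5, 3, 9, 6, 23]
[5, 3, 9, 6]
True False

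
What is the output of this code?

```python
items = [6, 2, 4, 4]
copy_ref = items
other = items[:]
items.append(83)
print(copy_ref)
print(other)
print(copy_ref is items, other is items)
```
[6, 2, 4, 4, 83]
[6, 2, 4, 4]
True False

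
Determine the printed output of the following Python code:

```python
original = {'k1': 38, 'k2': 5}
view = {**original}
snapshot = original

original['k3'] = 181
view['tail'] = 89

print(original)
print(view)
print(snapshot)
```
{'k1': 38, 'k2': 5, 'k3': 181}
{'k1': 38, 'k2': 5, 'tail': 89}
{'k1': 38, 'k2': 5, 'k3': 181}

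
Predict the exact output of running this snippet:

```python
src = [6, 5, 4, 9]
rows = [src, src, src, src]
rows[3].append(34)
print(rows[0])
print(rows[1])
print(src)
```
[6, 5, 4, 9, 34]
[6, 5, 4, 9, 34]
[6, 5, 4, 9, 34]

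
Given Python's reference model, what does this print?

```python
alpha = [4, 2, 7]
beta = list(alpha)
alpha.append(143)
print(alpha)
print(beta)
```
[4, 2, 7, 143]
[4, 2, 7]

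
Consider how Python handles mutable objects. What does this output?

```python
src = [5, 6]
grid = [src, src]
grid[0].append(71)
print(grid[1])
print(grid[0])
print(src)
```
[5, 6, 71]
[5, 6, 71]
[5, 6, 71]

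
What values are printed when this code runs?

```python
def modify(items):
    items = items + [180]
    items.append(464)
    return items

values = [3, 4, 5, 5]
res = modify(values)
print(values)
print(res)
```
[3, 4, 5, 5]
[3, 4, 5, 5, 180, 464]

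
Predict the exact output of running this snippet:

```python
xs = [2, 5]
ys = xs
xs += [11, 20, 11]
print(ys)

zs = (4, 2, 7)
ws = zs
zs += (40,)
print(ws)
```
[2, 5, 11, 20, 11]
(4, 2, 7)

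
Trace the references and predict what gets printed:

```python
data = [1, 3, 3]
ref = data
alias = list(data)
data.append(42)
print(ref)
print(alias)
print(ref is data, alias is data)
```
[1, 3, 3, 42]
[1, 3, 3]
True False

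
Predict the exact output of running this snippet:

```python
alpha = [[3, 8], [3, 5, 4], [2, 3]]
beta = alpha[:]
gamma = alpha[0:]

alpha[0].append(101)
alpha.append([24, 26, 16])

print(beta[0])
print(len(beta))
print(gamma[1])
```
[3, 8, 101]
3
[3, 5, 4]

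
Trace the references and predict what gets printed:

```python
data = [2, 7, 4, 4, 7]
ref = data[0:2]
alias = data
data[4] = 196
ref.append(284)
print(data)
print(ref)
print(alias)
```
[2, 7, 4, 4, 196]
[2, 7, 284]
[2, 7, 4, 4, 196]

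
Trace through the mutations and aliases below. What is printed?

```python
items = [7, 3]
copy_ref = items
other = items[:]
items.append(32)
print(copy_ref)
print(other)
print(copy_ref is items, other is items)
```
[7, 3, 32]
[7, 3]
True False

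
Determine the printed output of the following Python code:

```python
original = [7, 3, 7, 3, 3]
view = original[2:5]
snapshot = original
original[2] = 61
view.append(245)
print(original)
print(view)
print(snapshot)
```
[7, 3, 61, 3, 3]
[7, 3, 3, 245]
[7, 3, 61, 3, 3]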